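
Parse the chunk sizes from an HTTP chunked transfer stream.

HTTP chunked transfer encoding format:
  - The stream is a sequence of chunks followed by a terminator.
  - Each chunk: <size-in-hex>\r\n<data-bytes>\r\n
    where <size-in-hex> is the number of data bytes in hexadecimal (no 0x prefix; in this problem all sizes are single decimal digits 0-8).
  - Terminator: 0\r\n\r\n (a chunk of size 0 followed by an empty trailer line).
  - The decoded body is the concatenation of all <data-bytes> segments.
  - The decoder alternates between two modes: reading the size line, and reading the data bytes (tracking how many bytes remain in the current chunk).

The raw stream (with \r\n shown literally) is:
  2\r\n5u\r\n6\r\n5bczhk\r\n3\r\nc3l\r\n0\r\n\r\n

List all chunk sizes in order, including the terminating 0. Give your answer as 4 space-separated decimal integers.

Chunk 1: stream[0..1]='2' size=0x2=2, data at stream[3..5]='5u' -> body[0..2], body so far='5u'
Chunk 2: stream[7..8]='6' size=0x6=6, data at stream[10..16]='5bczhk' -> body[2..8], body so far='5u5bczhk'
Chunk 3: stream[18..19]='3' size=0x3=3, data at stream[21..24]='c3l' -> body[8..11], body so far='5u5bczhkc3l'
Chunk 4: stream[26..27]='0' size=0 (terminator). Final body='5u5bczhkc3l' (11 bytes)

Answer: 2 6 3 0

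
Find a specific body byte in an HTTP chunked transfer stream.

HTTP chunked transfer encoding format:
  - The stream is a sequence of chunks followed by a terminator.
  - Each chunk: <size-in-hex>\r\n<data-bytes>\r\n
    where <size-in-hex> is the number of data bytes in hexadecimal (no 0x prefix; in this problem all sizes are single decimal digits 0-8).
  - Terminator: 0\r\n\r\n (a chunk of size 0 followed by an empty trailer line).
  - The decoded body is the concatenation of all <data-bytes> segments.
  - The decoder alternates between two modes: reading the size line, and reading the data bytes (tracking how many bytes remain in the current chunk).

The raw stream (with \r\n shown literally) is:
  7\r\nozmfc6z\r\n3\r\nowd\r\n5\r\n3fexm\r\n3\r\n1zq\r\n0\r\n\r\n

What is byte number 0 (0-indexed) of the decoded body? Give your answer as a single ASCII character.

Answer: o

Derivation:
Chunk 1: stream[0..1]='7' size=0x7=7, data at stream[3..10]='ozmfc6z' -> body[0..7], body so far='ozmfc6z'
Chunk 2: stream[12..13]='3' size=0x3=3, data at stream[15..18]='owd' -> body[7..10], body so far='ozmfc6zowd'
Chunk 3: stream[20..21]='5' size=0x5=5, data at stream[23..28]='3fexm' -> body[10..15], body so far='ozmfc6zowd3fexm'
Chunk 4: stream[30..31]='3' size=0x3=3, data at stream[33..36]='1zq' -> body[15..18], body so far='ozmfc6zowd3fexm1zq'
Chunk 5: stream[38..39]='0' size=0 (terminator). Final body='ozmfc6zowd3fexm1zq' (18 bytes)
Body byte 0 = 'o'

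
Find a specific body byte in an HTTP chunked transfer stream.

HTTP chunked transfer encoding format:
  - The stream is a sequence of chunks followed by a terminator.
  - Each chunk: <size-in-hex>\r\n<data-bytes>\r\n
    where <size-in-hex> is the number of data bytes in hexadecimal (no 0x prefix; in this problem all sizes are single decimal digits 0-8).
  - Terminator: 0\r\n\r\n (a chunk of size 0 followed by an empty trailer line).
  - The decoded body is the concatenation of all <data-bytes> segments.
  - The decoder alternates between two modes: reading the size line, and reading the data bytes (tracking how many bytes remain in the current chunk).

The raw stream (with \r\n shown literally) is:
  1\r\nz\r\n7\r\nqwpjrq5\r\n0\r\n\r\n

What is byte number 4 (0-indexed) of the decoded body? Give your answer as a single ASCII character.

Answer: j

Derivation:
Chunk 1: stream[0..1]='1' size=0x1=1, data at stream[3..4]='z' -> body[0..1], body so far='z'
Chunk 2: stream[6..7]='7' size=0x7=7, data at stream[9..16]='qwpjrq5' -> body[1..8], body so far='zqwpjrq5'
Chunk 3: stream[18..19]='0' size=0 (terminator). Final body='zqwpjrq5' (8 bytes)
Body byte 4 = 'j'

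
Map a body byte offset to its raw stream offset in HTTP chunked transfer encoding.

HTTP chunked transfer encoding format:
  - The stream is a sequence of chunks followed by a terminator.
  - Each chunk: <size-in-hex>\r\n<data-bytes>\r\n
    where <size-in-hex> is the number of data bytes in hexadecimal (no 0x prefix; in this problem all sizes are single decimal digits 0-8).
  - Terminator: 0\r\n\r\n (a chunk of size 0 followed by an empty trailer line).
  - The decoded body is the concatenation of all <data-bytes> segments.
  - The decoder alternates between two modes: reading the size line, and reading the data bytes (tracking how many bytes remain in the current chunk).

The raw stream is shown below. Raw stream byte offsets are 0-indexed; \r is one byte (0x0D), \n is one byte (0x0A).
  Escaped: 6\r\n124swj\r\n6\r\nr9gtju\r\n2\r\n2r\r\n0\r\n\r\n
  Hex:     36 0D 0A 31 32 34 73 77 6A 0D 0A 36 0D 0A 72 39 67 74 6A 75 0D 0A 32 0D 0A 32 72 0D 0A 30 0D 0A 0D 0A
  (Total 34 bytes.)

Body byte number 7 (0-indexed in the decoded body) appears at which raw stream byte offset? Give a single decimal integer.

Chunk 1: stream[0..1]='6' size=0x6=6, data at stream[3..9]='124swj' -> body[0..6], body so far='124swj'
Chunk 2: stream[11..12]='6' size=0x6=6, data at stream[14..20]='r9gtju' -> body[6..12], body so far='124swjr9gtju'
Chunk 3: stream[22..23]='2' size=0x2=2, data at stream[25..27]='2r' -> body[12..14], body so far='124swjr9gtju2r'
Chunk 4: stream[29..30]='0' size=0 (terminator). Final body='124swjr9gtju2r' (14 bytes)
Body byte 7 at stream offset 15

Answer: 15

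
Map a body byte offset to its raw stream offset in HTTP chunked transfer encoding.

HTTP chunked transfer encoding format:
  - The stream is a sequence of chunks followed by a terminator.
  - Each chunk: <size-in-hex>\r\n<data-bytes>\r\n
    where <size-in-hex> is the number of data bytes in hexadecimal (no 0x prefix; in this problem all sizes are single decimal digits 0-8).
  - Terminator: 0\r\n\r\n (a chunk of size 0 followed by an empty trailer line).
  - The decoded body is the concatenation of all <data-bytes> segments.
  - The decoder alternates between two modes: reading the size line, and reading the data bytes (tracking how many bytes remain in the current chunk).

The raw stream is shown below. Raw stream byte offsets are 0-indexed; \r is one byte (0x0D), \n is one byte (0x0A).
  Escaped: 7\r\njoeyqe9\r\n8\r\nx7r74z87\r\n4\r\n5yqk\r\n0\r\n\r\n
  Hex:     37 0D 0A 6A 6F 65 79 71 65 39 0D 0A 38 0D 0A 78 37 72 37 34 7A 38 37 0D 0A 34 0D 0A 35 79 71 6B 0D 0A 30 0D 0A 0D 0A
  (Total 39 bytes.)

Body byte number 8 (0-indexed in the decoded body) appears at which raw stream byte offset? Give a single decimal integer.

Answer: 16

Derivation:
Chunk 1: stream[0..1]='7' size=0x7=7, data at stream[3..10]='joeyqe9' -> body[0..7], body so far='joeyqe9'
Chunk 2: stream[12..13]='8' size=0x8=8, data at stream[15..23]='x7r74z87' -> body[7..15], body so far='joeyqe9x7r74z87'
Chunk 3: stream[25..26]='4' size=0x4=4, data at stream[28..32]='5yqk' -> body[15..19], body so far='joeyqe9x7r74z875yqk'
Chunk 4: stream[34..35]='0' size=0 (terminator). Final body='joeyqe9x7r74z875yqk' (19 bytes)
Body byte 8 at stream offset 16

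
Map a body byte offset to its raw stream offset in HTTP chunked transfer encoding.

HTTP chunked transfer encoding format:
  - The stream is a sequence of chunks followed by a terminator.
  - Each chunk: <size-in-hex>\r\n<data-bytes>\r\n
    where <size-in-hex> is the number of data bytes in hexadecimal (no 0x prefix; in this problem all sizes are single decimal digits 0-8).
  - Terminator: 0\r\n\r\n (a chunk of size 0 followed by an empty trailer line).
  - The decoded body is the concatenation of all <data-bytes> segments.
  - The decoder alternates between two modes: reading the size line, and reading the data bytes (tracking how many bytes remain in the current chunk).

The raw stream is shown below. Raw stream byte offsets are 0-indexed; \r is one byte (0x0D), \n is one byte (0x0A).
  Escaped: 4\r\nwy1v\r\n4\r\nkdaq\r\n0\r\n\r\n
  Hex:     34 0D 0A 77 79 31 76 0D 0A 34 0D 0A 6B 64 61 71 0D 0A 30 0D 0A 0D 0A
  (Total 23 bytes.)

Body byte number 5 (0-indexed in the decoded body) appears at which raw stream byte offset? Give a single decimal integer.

Answer: 13

Derivation:
Chunk 1: stream[0..1]='4' size=0x4=4, data at stream[3..7]='wy1v' -> body[0..4], body so far='wy1v'
Chunk 2: stream[9..10]='4' size=0x4=4, data at stream[12..16]='kdaq' -> body[4..8], body so far='wy1vkdaq'
Chunk 3: stream[18..19]='0' size=0 (terminator). Final body='wy1vkdaq' (8 bytes)
Body byte 5 at stream offset 13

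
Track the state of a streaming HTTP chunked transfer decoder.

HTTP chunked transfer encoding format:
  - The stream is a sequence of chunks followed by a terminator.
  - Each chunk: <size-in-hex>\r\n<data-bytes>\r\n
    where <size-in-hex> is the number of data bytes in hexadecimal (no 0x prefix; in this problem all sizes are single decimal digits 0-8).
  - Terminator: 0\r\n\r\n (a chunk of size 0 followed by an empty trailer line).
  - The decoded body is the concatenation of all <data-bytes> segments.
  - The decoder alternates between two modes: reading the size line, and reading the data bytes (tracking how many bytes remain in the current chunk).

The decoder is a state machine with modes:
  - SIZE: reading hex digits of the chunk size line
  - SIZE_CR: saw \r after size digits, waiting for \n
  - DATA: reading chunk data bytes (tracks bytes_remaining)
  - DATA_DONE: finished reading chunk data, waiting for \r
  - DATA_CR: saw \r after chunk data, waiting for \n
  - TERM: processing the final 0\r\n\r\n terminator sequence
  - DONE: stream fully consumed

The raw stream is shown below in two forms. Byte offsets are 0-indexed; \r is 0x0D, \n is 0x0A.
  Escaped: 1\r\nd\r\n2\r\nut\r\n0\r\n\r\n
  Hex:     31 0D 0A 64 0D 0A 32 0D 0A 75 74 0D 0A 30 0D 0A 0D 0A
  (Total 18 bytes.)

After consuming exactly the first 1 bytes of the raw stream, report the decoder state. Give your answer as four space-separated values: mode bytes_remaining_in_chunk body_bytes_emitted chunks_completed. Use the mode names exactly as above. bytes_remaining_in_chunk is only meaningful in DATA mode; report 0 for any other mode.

Byte 0 = '1': mode=SIZE remaining=0 emitted=0 chunks_done=0

Answer: SIZE 0 0 0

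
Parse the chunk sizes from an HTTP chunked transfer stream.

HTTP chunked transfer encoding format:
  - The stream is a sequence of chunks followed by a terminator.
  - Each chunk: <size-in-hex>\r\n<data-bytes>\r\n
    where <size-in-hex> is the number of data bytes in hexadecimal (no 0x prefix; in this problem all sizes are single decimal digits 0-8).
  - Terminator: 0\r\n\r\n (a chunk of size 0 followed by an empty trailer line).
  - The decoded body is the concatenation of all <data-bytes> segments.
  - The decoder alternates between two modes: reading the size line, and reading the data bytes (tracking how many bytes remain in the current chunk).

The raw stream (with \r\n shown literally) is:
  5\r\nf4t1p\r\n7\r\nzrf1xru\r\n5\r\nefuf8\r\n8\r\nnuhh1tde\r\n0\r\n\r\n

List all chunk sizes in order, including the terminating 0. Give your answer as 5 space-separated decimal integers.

Chunk 1: stream[0..1]='5' size=0x5=5, data at stream[3..8]='f4t1p' -> body[0..5], body so far='f4t1p'
Chunk 2: stream[10..11]='7' size=0x7=7, data at stream[13..20]='zrf1xru' -> body[5..12], body so far='f4t1pzrf1xru'
Chunk 3: stream[22..23]='5' size=0x5=5, data at stream[25..30]='efuf8' -> body[12..17], body so far='f4t1pzrf1xruefuf8'
Chunk 4: stream[32..33]='8' size=0x8=8, data at stream[35..43]='nuhh1tde' -> body[17..25], body so far='f4t1pzrf1xruefuf8nuhh1tde'
Chunk 5: stream[45..46]='0' size=0 (terminator). Final body='f4t1pzrf1xruefuf8nuhh1tde' (25 bytes)

Answer: 5 7 5 8 0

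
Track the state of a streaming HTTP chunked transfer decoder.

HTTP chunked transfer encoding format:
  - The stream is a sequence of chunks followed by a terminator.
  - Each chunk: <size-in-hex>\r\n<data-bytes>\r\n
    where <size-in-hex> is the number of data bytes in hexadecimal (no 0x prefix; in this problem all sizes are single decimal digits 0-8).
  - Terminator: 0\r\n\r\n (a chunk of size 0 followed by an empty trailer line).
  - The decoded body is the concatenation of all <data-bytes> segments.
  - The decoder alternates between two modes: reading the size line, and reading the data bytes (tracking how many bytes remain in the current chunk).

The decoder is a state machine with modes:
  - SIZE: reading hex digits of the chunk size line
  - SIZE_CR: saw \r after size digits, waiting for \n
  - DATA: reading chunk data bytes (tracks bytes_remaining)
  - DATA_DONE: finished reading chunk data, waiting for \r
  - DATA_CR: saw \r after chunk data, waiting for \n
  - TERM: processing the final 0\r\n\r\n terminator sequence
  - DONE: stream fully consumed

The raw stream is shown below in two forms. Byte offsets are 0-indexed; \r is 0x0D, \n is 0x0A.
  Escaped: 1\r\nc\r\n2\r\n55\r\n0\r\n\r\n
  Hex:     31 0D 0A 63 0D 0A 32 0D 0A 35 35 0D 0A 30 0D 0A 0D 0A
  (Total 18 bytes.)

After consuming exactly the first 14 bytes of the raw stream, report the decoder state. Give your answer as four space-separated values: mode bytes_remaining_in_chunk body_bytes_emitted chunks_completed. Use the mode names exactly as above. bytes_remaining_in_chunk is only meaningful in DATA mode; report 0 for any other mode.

Byte 0 = '1': mode=SIZE remaining=0 emitted=0 chunks_done=0
Byte 1 = 0x0D: mode=SIZE_CR remaining=0 emitted=0 chunks_done=0
Byte 2 = 0x0A: mode=DATA remaining=1 emitted=0 chunks_done=0
Byte 3 = 'c': mode=DATA_DONE remaining=0 emitted=1 chunks_done=0
Byte 4 = 0x0D: mode=DATA_CR remaining=0 emitted=1 chunks_done=0
Byte 5 = 0x0A: mode=SIZE remaining=0 emitted=1 chunks_done=1
Byte 6 = '2': mode=SIZE remaining=0 emitted=1 chunks_done=1
Byte 7 = 0x0D: mode=SIZE_CR remaining=0 emitted=1 chunks_done=1
Byte 8 = 0x0A: mode=DATA remaining=2 emitted=1 chunks_done=1
Byte 9 = '5': mode=DATA remaining=1 emitted=2 chunks_done=1
Byte 10 = '5': mode=DATA_DONE remaining=0 emitted=3 chunks_done=1
Byte 11 = 0x0D: mode=DATA_CR remaining=0 emitted=3 chunks_done=1
Byte 12 = 0x0A: mode=SIZE remaining=0 emitted=3 chunks_done=2
Byte 13 = '0': mode=SIZE remaining=0 emitted=3 chunks_done=2

Answer: SIZE 0 3 2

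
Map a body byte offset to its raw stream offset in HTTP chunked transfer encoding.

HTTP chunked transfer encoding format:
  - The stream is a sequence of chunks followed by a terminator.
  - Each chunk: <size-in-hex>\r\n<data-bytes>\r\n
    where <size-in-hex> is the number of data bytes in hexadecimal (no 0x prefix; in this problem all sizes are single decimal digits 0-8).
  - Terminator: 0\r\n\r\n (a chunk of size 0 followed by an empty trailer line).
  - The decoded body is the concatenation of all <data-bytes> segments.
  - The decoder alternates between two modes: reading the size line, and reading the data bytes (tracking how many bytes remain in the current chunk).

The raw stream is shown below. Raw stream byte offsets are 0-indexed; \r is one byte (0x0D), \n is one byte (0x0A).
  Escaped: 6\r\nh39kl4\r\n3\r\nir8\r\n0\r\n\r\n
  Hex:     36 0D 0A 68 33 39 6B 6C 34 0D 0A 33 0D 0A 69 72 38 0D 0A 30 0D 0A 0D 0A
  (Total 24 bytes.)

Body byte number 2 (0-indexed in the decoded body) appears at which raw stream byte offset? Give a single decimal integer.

Answer: 5

Derivation:
Chunk 1: stream[0..1]='6' size=0x6=6, data at stream[3..9]='h39kl4' -> body[0..6], body so far='h39kl4'
Chunk 2: stream[11..12]='3' size=0x3=3, data at stream[14..17]='ir8' -> body[6..9], body so far='h39kl4ir8'
Chunk 3: stream[19..20]='0' size=0 (terminator). Final body='h39kl4ir8' (9 bytes)
Body byte 2 at stream offset 5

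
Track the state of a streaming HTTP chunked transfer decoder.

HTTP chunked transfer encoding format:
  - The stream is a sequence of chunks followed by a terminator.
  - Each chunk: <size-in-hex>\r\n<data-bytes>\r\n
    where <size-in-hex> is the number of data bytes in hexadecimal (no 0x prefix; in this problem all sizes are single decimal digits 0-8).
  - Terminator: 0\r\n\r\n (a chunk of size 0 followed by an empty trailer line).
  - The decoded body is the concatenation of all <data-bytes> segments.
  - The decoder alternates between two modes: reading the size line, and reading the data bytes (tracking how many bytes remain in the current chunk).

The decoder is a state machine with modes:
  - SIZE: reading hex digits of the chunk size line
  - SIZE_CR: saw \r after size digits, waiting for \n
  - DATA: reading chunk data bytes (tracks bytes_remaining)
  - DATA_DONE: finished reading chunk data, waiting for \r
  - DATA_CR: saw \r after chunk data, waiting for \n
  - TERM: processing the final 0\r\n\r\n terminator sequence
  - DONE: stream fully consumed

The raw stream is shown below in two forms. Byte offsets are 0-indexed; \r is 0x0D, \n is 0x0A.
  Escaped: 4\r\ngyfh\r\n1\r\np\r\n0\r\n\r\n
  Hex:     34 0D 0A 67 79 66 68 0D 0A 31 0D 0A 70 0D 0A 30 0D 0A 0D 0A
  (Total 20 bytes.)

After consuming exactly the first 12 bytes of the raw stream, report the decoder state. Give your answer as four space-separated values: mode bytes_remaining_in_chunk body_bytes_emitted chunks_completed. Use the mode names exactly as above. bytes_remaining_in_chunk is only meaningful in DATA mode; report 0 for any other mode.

Answer: DATA 1 4 1

Derivation:
Byte 0 = '4': mode=SIZE remaining=0 emitted=0 chunks_done=0
Byte 1 = 0x0D: mode=SIZE_CR remaining=0 emitted=0 chunks_done=0
Byte 2 = 0x0A: mode=DATA remaining=4 emitted=0 chunks_done=0
Byte 3 = 'g': mode=DATA remaining=3 emitted=1 chunks_done=0
Byte 4 = 'y': mode=DATA remaining=2 emitted=2 chunks_done=0
Byte 5 = 'f': mode=DATA remaining=1 emitted=3 chunks_done=0
Byte 6 = 'h': mode=DATA_DONE remaining=0 emitted=4 chunks_done=0
Byte 7 = 0x0D: mode=DATA_CR remaining=0 emitted=4 chunks_done=0
Byte 8 = 0x0A: mode=SIZE remaining=0 emitted=4 chunks_done=1
Byte 9 = '1': mode=SIZE remaining=0 emitted=4 chunks_done=1
Byte 10 = 0x0D: mode=SIZE_CR remaining=0 emitted=4 chunks_done=1
Byte 11 = 0x0A: mode=DATA remaining=1 emitted=4 chunks_done=1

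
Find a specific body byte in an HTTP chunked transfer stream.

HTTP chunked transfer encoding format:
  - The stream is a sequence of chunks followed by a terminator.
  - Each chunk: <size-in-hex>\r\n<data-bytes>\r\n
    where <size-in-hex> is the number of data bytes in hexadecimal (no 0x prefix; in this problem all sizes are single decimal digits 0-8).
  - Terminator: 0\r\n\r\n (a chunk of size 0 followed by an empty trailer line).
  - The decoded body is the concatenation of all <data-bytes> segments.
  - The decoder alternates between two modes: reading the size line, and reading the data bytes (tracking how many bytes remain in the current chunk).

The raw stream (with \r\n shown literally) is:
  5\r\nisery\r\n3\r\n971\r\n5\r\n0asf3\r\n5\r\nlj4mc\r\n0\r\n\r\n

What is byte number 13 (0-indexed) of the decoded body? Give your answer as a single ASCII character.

Answer: l

Derivation:
Chunk 1: stream[0..1]='5' size=0x5=5, data at stream[3..8]='isery' -> body[0..5], body so far='isery'
Chunk 2: stream[10..11]='3' size=0x3=3, data at stream[13..16]='971' -> body[5..8], body so far='isery971'
Chunk 3: stream[18..19]='5' size=0x5=5, data at stream[21..26]='0asf3' -> body[8..13], body so far='isery9710asf3'
Chunk 4: stream[28..29]='5' size=0x5=5, data at stream[31..36]='lj4mc' -> body[13..18], body so far='isery9710asf3lj4mc'
Chunk 5: stream[38..39]='0' size=0 (terminator). Final body='isery9710asf3lj4mc' (18 bytes)
Body byte 13 = 'l'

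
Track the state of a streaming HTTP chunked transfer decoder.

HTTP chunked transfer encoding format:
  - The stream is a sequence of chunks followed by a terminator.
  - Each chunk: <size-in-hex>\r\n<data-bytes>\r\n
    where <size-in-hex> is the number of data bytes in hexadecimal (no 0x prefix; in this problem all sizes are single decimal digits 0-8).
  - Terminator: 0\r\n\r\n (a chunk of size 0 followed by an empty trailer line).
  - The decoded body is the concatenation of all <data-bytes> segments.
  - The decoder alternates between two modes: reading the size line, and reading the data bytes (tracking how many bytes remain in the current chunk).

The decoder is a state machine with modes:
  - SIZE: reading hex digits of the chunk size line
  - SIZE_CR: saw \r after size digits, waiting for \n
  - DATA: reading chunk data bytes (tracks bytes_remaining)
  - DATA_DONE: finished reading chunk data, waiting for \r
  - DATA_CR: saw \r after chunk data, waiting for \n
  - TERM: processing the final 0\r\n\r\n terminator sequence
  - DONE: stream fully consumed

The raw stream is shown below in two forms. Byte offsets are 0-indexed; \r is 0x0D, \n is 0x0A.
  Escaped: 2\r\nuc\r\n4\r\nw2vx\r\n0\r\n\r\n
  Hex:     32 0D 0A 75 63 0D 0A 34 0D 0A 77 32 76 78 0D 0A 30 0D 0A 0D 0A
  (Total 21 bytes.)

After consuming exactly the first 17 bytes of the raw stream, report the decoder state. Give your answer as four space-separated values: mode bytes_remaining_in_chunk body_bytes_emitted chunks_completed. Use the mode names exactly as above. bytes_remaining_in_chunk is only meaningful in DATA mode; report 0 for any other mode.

Answer: SIZE 0 6 2

Derivation:
Byte 0 = '2': mode=SIZE remaining=0 emitted=0 chunks_done=0
Byte 1 = 0x0D: mode=SIZE_CR remaining=0 emitted=0 chunks_done=0
Byte 2 = 0x0A: mode=DATA remaining=2 emitted=0 chunks_done=0
Byte 3 = 'u': mode=DATA remaining=1 emitted=1 chunks_done=0
Byte 4 = 'c': mode=DATA_DONE remaining=0 emitted=2 chunks_done=0
Byte 5 = 0x0D: mode=DATA_CR remaining=0 emitted=2 chunks_done=0
Byte 6 = 0x0A: mode=SIZE remaining=0 emitted=2 chunks_done=1
Byte 7 = '4': mode=SIZE remaining=0 emitted=2 chunks_done=1
Byte 8 = 0x0D: mode=SIZE_CR remaining=0 emitted=2 chunks_done=1
Byte 9 = 0x0A: mode=DATA remaining=4 emitted=2 chunks_done=1
Byte 10 = 'w': mode=DATA remaining=3 emitted=3 chunks_done=1
Byte 11 = '2': mode=DATA remaining=2 emitted=4 chunks_done=1
Byte 12 = 'v': mode=DATA remaining=1 emitted=5 chunks_done=1
Byte 13 = 'x': mode=DATA_DONE remaining=0 emitted=6 chunks_done=1
Byte 14 = 0x0D: mode=DATA_CR remaining=0 emitted=6 chunks_done=1
Byte 15 = 0x0A: mode=SIZE remaining=0 emitted=6 chunks_done=2
Byte 16 = '0': mode=SIZE remaining=0 emitted=6 chunks_done=2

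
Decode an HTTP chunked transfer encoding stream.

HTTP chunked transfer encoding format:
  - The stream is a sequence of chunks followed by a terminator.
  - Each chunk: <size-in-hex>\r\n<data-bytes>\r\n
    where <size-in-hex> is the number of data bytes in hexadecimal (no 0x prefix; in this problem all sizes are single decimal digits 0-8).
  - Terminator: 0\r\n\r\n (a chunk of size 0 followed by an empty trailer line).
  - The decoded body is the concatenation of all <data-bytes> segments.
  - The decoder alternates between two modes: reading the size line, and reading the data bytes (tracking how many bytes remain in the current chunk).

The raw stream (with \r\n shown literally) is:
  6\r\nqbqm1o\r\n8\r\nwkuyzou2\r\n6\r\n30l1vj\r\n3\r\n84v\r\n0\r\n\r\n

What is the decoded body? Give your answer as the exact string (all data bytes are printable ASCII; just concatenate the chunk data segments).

Answer: qbqm1owkuyzou230l1vj84v

Derivation:
Chunk 1: stream[0..1]='6' size=0x6=6, data at stream[3..9]='qbqm1o' -> body[0..6], body so far='qbqm1o'
Chunk 2: stream[11..12]='8' size=0x8=8, data at stream[14..22]='wkuyzou2' -> body[6..14], body so far='qbqm1owkuyzou2'
Chunk 3: stream[24..25]='6' size=0x6=6, data at stream[27..33]='30l1vj' -> body[14..20], body so far='qbqm1owkuyzou230l1vj'
Chunk 4: stream[35..36]='3' size=0x3=3, data at stream[38..41]='84v' -> body[20..23], body so far='qbqm1owkuyzou230l1vj84v'
Chunk 5: stream[43..44]='0' size=0 (terminator). Final body='qbqm1owkuyzou230l1vj84v' (23 bytes)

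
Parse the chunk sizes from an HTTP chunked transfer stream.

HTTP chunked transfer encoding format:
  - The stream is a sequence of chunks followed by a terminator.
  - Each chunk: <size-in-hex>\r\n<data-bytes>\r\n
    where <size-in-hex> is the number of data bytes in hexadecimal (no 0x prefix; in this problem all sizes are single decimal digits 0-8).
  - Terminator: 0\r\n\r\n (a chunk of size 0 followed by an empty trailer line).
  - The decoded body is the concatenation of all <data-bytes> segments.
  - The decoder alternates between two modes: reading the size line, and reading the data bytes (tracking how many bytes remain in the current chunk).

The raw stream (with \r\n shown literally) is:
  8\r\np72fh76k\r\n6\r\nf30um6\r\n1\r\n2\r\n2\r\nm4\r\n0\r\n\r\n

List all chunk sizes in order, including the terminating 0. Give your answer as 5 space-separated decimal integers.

Chunk 1: stream[0..1]='8' size=0x8=8, data at stream[3..11]='p72fh76k' -> body[0..8], body so far='p72fh76k'
Chunk 2: stream[13..14]='6' size=0x6=6, data at stream[16..22]='f30um6' -> body[8..14], body so far='p72fh76kf30um6'
Chunk 3: stream[24..25]='1' size=0x1=1, data at stream[27..28]='2' -> body[14..15], body so far='p72fh76kf30um62'
Chunk 4: stream[30..31]='2' size=0x2=2, data at stream[33..35]='m4' -> body[15..17], body so far='p72fh76kf30um62m4'
Chunk 5: stream[37..38]='0' size=0 (terminator). Final body='p72fh76kf30um62m4' (17 bytes)

Answer: 8 6 1 2 0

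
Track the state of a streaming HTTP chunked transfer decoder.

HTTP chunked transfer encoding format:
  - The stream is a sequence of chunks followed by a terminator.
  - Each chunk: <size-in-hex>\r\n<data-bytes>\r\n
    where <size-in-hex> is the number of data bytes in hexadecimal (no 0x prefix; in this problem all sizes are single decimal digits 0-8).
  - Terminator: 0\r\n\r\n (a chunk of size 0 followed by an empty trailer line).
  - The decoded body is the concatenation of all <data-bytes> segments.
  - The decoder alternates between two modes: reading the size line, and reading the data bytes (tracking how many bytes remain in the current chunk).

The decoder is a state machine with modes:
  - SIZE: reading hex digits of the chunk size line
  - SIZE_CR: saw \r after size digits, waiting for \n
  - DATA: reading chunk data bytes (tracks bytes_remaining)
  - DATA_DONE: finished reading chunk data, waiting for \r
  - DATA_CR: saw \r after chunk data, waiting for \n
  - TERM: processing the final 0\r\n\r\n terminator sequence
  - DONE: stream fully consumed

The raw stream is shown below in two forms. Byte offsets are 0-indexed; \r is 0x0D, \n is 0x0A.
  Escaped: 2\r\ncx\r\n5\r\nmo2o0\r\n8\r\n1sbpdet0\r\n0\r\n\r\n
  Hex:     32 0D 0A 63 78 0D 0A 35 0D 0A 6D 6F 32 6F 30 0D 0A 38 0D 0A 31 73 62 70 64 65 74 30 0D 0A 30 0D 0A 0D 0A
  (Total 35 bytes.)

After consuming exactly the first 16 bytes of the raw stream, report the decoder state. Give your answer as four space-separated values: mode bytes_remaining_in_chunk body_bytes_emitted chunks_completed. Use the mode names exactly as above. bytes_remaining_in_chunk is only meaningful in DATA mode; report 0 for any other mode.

Answer: DATA_CR 0 7 1

Derivation:
Byte 0 = '2': mode=SIZE remaining=0 emitted=0 chunks_done=0
Byte 1 = 0x0D: mode=SIZE_CR remaining=0 emitted=0 chunks_done=0
Byte 2 = 0x0A: mode=DATA remaining=2 emitted=0 chunks_done=0
Byte 3 = 'c': mode=DATA remaining=1 emitted=1 chunks_done=0
Byte 4 = 'x': mode=DATA_DONE remaining=0 emitted=2 chunks_done=0
Byte 5 = 0x0D: mode=DATA_CR remaining=0 emitted=2 chunks_done=0
Byte 6 = 0x0A: mode=SIZE remaining=0 emitted=2 chunks_done=1
Byte 7 = '5': mode=SIZE remaining=0 emitted=2 chunks_done=1
Byte 8 = 0x0D: mode=SIZE_CR remaining=0 emitted=2 chunks_done=1
Byte 9 = 0x0A: mode=DATA remaining=5 emitted=2 chunks_done=1
Byte 10 = 'm': mode=DATA remaining=4 emitted=3 chunks_done=1
Byte 11 = 'o': mode=DATA remaining=3 emitted=4 chunks_done=1
Byte 12 = '2': mode=DATA remaining=2 emitted=5 chunks_done=1
Byte 13 = 'o': mode=DATA remaining=1 emitted=6 chunks_done=1
Byte 14 = '0': mode=DATA_DONE remaining=0 emitted=7 chunks_done=1
Byte 15 = 0x0D: mode=DATA_CR remaining=0 emitted=7 chunks_done=1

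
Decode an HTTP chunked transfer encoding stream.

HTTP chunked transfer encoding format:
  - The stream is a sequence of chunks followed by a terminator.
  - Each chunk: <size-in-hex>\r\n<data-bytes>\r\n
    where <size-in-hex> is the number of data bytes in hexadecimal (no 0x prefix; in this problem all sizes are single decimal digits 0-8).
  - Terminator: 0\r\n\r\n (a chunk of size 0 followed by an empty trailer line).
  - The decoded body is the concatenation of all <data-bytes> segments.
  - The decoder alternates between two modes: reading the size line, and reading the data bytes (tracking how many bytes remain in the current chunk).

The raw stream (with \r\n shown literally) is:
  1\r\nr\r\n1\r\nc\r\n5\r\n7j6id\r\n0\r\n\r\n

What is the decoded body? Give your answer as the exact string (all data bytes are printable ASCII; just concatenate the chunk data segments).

Answer: rc7j6id

Derivation:
Chunk 1: stream[0..1]='1' size=0x1=1, data at stream[3..4]='r' -> body[0..1], body so far='r'
Chunk 2: stream[6..7]='1' size=0x1=1, data at stream[9..10]='c' -> body[1..2], body so far='rc'
Chunk 3: stream[12..13]='5' size=0x5=5, data at stream[15..20]='7j6id' -> body[2..7], body so far='rc7j6id'
Chunk 4: stream[22..23]='0' size=0 (terminator). Final body='rc7j6id' (7 bytes)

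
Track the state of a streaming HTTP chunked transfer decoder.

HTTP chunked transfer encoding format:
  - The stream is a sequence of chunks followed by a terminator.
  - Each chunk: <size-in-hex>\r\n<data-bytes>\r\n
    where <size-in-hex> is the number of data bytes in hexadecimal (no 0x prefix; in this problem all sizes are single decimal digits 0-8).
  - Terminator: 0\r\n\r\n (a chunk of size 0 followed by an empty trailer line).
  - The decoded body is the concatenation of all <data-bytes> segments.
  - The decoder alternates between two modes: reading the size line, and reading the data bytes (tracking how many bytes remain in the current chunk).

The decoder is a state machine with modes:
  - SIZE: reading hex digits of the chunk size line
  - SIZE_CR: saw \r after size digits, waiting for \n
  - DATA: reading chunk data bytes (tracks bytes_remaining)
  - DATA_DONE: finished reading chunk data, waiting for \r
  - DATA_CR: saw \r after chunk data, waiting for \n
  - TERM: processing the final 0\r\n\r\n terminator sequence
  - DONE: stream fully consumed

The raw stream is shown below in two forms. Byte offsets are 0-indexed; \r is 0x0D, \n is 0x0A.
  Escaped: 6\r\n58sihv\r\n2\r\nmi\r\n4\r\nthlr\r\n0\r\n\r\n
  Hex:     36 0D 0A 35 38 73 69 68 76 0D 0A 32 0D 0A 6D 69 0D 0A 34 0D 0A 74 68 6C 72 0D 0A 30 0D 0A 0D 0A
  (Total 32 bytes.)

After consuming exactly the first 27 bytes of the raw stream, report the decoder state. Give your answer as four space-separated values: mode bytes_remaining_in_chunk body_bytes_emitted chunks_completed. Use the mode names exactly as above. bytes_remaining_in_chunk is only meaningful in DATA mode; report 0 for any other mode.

Answer: SIZE 0 12 3

Derivation:
Byte 0 = '6': mode=SIZE remaining=0 emitted=0 chunks_done=0
Byte 1 = 0x0D: mode=SIZE_CR remaining=0 emitted=0 chunks_done=0
Byte 2 = 0x0A: mode=DATA remaining=6 emitted=0 chunks_done=0
Byte 3 = '5': mode=DATA remaining=5 emitted=1 chunks_done=0
Byte 4 = '8': mode=DATA remaining=4 emitted=2 chunks_done=0
Byte 5 = 's': mode=DATA remaining=3 emitted=3 chunks_done=0
Byte 6 = 'i': mode=DATA remaining=2 emitted=4 chunks_done=0
Byte 7 = 'h': mode=DATA remaining=1 emitted=5 chunks_done=0
Byte 8 = 'v': mode=DATA_DONE remaining=0 emitted=6 chunks_done=0
Byte 9 = 0x0D: mode=DATA_CR remaining=0 emitted=6 chunks_done=0
Byte 10 = 0x0A: mode=SIZE remaining=0 emitted=6 chunks_done=1
Byte 11 = '2': mode=SIZE remaining=0 emitted=6 chunks_done=1
Byte 12 = 0x0D: mode=SIZE_CR remaining=0 emitted=6 chunks_done=1
Byte 13 = 0x0A: mode=DATA remaining=2 emitted=6 chunks_done=1
Byte 14 = 'm': mode=DATA remaining=1 emitted=7 chunks_done=1
Byte 15 = 'i': mode=DATA_DONE remaining=0 emitted=8 chunks_done=1
Byte 16 = 0x0D: mode=DATA_CR remaining=0 emitted=8 chunks_done=1
Byte 17 = 0x0A: mode=SIZE remaining=0 emitted=8 chunks_done=2
Byte 18 = '4': mode=SIZE remaining=0 emitted=8 chunks_done=2
Byte 19 = 0x0D: mode=SIZE_CR remaining=0 emitted=8 chunks_done=2
Byte 20 = 0x0A: mode=DATA remaining=4 emitted=8 chunks_done=2
Byte 21 = 't': mode=DATA remaining=3 emitted=9 chunks_done=2
Byte 22 = 'h': mode=DATA remaining=2 emitted=10 chunks_done=2
Byte 23 = 'l': mode=DATA remaining=1 emitted=11 chunks_done=2
Byte 24 = 'r': mode=DATA_DONE remaining=0 emitted=12 chunks_done=2
Byte 25 = 0x0D: mode=DATA_CR remaining=0 emitted=12 chunks_done=2
Byte 26 = 0x0A: mode=SIZE remaining=0 emitted=12 chunks_done=3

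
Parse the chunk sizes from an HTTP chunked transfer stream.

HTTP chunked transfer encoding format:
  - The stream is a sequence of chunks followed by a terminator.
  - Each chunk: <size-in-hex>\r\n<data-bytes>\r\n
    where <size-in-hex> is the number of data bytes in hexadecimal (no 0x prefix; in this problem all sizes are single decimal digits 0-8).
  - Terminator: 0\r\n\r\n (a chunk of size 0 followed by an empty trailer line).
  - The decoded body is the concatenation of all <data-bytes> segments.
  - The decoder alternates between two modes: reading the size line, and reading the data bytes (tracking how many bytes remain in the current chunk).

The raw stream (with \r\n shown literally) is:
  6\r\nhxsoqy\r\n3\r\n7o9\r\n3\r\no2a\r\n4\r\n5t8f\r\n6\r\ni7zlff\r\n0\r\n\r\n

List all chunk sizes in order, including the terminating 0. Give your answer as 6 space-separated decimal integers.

Chunk 1: stream[0..1]='6' size=0x6=6, data at stream[3..9]='hxsoqy' -> body[0..6], body so far='hxsoqy'
Chunk 2: stream[11..12]='3' size=0x3=3, data at stream[14..17]='7o9' -> body[6..9], body so far='hxsoqy7o9'
Chunk 3: stream[19..20]='3' size=0x3=3, data at stream[22..25]='o2a' -> body[9..12], body so far='hxsoqy7o9o2a'
Chunk 4: stream[27..28]='4' size=0x4=4, data at stream[30..34]='5t8f' -> body[12..16], body so far='hxsoqy7o9o2a5t8f'
Chunk 5: stream[36..37]='6' size=0x6=6, data at stream[39..45]='i7zlff' -> body[16..22], body so far='hxsoqy7o9o2a5t8fi7zlff'
Chunk 6: stream[47..48]='0' size=0 (terminator). Final body='hxsoqy7o9o2a5t8fi7zlff' (22 bytes)

Answer: 6 3 3 4 6 0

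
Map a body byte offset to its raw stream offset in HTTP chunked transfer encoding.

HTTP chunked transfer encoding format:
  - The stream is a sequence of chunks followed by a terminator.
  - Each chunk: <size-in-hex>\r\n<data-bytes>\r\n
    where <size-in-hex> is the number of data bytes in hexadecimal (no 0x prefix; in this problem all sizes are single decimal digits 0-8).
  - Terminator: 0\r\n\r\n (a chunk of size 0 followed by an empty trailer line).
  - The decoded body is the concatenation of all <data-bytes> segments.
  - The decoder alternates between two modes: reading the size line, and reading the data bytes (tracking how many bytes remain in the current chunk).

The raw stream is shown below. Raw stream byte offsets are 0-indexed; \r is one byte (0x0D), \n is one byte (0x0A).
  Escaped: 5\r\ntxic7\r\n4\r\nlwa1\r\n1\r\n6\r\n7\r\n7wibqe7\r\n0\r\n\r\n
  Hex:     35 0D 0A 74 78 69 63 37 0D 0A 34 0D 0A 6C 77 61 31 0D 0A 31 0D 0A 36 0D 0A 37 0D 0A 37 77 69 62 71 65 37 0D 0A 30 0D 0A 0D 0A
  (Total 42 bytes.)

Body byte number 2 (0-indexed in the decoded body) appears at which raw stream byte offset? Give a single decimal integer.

Chunk 1: stream[0..1]='5' size=0x5=5, data at stream[3..8]='txic7' -> body[0..5], body so far='txic7'
Chunk 2: stream[10..11]='4' size=0x4=4, data at stream[13..17]='lwa1' -> body[5..9], body so far='txic7lwa1'
Chunk 3: stream[19..20]='1' size=0x1=1, data at stream[22..23]='6' -> body[9..10], body so far='txic7lwa16'
Chunk 4: stream[25..26]='7' size=0x7=7, data at stream[28..35]='7wibqe7' -> body[10..17], body so far='txic7lwa167wibqe7'
Chunk 5: stream[37..38]='0' size=0 (terminator). Final body='txic7lwa167wibqe7' (17 bytes)
Body byte 2 at stream offset 5

Answer: 5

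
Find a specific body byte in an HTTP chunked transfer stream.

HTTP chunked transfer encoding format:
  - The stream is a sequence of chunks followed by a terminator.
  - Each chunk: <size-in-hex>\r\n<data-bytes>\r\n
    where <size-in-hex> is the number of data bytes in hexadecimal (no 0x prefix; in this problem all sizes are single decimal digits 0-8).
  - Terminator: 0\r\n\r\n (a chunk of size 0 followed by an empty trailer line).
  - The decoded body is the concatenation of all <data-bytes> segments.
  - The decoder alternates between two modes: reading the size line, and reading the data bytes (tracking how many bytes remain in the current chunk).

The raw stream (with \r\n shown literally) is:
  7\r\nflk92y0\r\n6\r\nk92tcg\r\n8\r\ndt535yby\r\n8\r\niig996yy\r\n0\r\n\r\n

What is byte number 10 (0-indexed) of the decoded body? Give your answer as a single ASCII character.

Answer: t

Derivation:
Chunk 1: stream[0..1]='7' size=0x7=7, data at stream[3..10]='flk92y0' -> body[0..7], body so far='flk92y0'
Chunk 2: stream[12..13]='6' size=0x6=6, data at stream[15..21]='k92tcg' -> body[7..13], body so far='flk92y0k92tcg'
Chunk 3: stream[23..24]='8' size=0x8=8, data at stream[26..34]='dt535yby' -> body[13..21], body so far='flk92y0k92tcgdt535yby'
Chunk 4: stream[36..37]='8' size=0x8=8, data at stream[39..47]='iig996yy' -> body[21..29], body so far='flk92y0k92tcgdt535ybyiig996yy'
Chunk 5: stream[49..50]='0' size=0 (terminator). Final body='flk92y0k92tcgdt535ybyiig996yy' (29 bytes)
Body byte 10 = 't'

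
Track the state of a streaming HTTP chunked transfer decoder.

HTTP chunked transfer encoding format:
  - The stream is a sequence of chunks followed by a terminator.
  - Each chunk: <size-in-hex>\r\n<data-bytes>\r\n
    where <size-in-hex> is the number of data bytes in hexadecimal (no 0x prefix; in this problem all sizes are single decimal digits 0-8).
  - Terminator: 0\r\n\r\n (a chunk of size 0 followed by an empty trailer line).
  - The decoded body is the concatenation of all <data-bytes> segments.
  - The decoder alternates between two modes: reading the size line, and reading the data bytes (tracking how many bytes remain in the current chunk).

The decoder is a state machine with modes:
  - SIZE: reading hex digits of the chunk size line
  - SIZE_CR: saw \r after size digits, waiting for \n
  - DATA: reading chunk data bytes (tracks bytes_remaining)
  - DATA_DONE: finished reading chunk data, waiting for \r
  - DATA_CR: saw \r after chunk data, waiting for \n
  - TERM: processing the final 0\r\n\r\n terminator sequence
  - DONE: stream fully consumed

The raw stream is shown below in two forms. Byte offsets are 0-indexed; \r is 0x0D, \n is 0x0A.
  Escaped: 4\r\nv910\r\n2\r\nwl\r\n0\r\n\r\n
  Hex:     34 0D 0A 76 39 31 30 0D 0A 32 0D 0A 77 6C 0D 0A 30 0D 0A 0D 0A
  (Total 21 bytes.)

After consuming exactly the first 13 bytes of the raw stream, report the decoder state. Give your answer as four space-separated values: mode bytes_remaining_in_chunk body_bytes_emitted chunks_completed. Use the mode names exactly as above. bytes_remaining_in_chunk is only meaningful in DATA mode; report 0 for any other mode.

Byte 0 = '4': mode=SIZE remaining=0 emitted=0 chunks_done=0
Byte 1 = 0x0D: mode=SIZE_CR remaining=0 emitted=0 chunks_done=0
Byte 2 = 0x0A: mode=DATA remaining=4 emitted=0 chunks_done=0
Byte 3 = 'v': mode=DATA remaining=3 emitted=1 chunks_done=0
Byte 4 = '9': mode=DATA remaining=2 emitted=2 chunks_done=0
Byte 5 = '1': mode=DATA remaining=1 emitted=3 chunks_done=0
Byte 6 = '0': mode=DATA_DONE remaining=0 emitted=4 chunks_done=0
Byte 7 = 0x0D: mode=DATA_CR remaining=0 emitted=4 chunks_done=0
Byte 8 = 0x0A: mode=SIZE remaining=0 emitted=4 chunks_done=1
Byte 9 = '2': mode=SIZE remaining=0 emitted=4 chunks_done=1
Byte 10 = 0x0D: mode=SIZE_CR remaining=0 emitted=4 chunks_done=1
Byte 11 = 0x0A: mode=DATA remaining=2 emitted=4 chunks_done=1
Byte 12 = 'w': mode=DATA remaining=1 emitted=5 chunks_done=1

Answer: DATA 1 5 1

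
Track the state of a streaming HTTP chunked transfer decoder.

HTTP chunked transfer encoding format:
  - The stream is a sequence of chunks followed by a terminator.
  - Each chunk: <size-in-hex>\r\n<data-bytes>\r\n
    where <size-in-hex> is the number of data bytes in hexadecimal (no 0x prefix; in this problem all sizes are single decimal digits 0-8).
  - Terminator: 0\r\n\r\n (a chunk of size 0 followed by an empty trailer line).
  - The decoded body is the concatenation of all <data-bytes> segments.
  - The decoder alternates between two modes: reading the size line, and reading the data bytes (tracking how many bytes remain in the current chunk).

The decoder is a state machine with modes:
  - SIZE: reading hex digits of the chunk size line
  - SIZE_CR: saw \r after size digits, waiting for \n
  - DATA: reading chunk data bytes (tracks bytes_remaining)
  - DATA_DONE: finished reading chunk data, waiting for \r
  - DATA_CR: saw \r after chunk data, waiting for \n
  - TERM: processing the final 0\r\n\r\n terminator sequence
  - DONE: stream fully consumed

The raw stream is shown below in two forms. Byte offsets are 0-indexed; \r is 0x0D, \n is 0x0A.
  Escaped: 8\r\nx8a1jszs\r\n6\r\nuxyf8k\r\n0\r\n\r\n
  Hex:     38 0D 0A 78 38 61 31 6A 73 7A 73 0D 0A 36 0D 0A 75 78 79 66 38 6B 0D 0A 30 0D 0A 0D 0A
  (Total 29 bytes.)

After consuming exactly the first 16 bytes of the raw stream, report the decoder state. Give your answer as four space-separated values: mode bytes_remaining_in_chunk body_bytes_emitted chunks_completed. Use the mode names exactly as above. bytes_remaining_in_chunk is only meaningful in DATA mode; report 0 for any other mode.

Byte 0 = '8': mode=SIZE remaining=0 emitted=0 chunks_done=0
Byte 1 = 0x0D: mode=SIZE_CR remaining=0 emitted=0 chunks_done=0
Byte 2 = 0x0A: mode=DATA remaining=8 emitted=0 chunks_done=0
Byte 3 = 'x': mode=DATA remaining=7 emitted=1 chunks_done=0
Byte 4 = '8': mode=DATA remaining=6 emitted=2 chunks_done=0
Byte 5 = 'a': mode=DATA remaining=5 emitted=3 chunks_done=0
Byte 6 = '1': mode=DATA remaining=4 emitted=4 chunks_done=0
Byte 7 = 'j': mode=DATA remaining=3 emitted=5 chunks_done=0
Byte 8 = 's': mode=DATA remaining=2 emitted=6 chunks_done=0
Byte 9 = 'z': mode=DATA remaining=1 emitted=7 chunks_done=0
Byte 10 = 's': mode=DATA_DONE remaining=0 emitted=8 chunks_done=0
Byte 11 = 0x0D: mode=DATA_CR remaining=0 emitted=8 chunks_done=0
Byte 12 = 0x0A: mode=SIZE remaining=0 emitted=8 chunks_done=1
Byte 13 = '6': mode=SIZE remaining=0 emitted=8 chunks_done=1
Byte 14 = 0x0D: mode=SIZE_CR remaining=0 emitted=8 chunks_done=1
Byte 15 = 0x0A: mode=DATA remaining=6 emitted=8 chunks_done=1

Answer: DATA 6 8 1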